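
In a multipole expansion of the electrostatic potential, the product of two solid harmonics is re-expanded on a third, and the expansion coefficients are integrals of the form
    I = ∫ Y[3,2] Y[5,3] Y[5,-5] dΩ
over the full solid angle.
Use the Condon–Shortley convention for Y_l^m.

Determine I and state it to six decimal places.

0.000000

L=13 odd ⇒ parity kills the (l;000) factor ⇒ I = 0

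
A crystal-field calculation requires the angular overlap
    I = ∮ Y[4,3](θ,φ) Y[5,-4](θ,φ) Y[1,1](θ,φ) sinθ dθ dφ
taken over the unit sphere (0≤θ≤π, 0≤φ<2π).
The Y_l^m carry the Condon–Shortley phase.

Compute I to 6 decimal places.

0.294638

m-sum 0 ✓  L=10 even ✓  1≤1≤9 ✓
Π(2lᵢ+1) = 9×11×3 = 297
triangle coeff Δ(4,5,1) = 1/495
Σ_t [4,4]: t=4:+1/576 = 1/576
(3j)²=5/99 [(4 5 1; 0 0 0)], sign=-1
Σ_t [1,1]: t=1:−1/10080 = -1/10080
(3j)²=4/55 [(4 5 1; 3 -4 1)], sign=-1
⇒ 4πI² = 12/11
I = (+1)√(12/11/(4π)) = 0.29463840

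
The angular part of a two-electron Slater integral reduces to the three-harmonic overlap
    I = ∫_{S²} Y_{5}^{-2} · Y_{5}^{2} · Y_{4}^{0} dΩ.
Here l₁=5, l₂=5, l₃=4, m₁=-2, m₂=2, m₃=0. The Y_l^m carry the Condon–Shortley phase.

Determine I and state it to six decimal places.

Rules hold: Σm=0, L=14 even, 0≤4≤10.
N = 11·11·9 = 1089
Δ = 6!·4!·4!/15! = 1/3153150
Racah Σ t=1..5: t=1:−1/69120 t=2:+1/1728 t=3:−1/576 t=4:+1/1728 t=5:−1/69120 = -7/11520
⇒ 3j(5 5 4; 0 0 0)² = 2/143, sgn -1
Racah Σ t=3..6: t=3:−1/20736 t=4:+1/1728 t=5:−1/1920 t=6:+1/25920 = 1/20736
⇒ 3j(5 5 4; -2 2 0)² = 1/2574, sgn +1
4πI² = N·(3j₀)²·(3jₘ)² = 1/169
I = -1·√(0.00591716/4π) = -0.02169960

-0.021700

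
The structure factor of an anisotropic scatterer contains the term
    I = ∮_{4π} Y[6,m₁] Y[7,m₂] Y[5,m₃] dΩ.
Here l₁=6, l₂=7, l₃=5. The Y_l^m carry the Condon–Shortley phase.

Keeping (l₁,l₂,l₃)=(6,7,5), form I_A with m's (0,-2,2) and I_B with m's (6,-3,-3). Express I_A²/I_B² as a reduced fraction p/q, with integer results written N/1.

l's match ⇒ only the (l;m) 3-j factors differ between A and B.
A: triangle coeff Δ(6,7,5) = 1/174594420; Σ_t [2,5]: t=2:+1/1244160 t=3:−1/207360 t=4:+1/276480 t=5:−1/3110400 = -1/1382400; (3j)²=189/92378 [(6 7 5; 0 -2 2)], sign=+1
B: triangle coeff Δ(6,7,5) = 1/174594420; Σ_t [0,0]: t=0:+1/46448640 = 1/46448640; (3j)²=75/8398 [(6 7 5; 6 -3 -3)], sign=+1
I_A²/I_B² = (189/92378)/(75/8398) = 63/275

63/275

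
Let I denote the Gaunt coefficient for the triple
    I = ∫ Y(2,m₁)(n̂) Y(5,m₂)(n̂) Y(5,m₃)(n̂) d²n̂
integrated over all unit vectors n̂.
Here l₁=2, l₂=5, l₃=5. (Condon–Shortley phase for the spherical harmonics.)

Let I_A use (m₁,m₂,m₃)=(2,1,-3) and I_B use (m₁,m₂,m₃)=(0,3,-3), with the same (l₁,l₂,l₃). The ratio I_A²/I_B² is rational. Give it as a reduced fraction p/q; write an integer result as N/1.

Shared (l₁,l₂,l₃)=(2,5,5): N and (l;000)² cancel in I_A²/I_B².
A: Δ = 2!·2!·8!/13! = 1/38610; Racah Σ t=0..0: t=0:+1/5760 = 1/5760; ⇒ 3j(2 5 5; 2 1 -3)² = 56/2145, sgn +1
B: Δ = 2!·2!·8!/13! = 1/38610; Racah Σ t=0..2: t=0:+1/161280 t=1:−1/5040 t=2:+1/5760 = -1/53760; ⇒ 3j(2 5 5; 0 3 -3)² = 1/4290, sgn -1
I_A²/I_B² = (56/2145)/(1/4290) = 112/1

112/1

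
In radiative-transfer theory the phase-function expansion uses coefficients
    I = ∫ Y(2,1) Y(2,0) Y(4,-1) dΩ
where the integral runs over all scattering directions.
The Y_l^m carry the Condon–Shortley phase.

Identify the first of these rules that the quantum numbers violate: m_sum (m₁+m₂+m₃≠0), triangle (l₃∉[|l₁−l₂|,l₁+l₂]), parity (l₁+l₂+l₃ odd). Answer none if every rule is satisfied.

m₁+m₂+m₃ = 1 + 0 − 1 = 0  ✓
triangle: |2−2|=0 ≤ l₃=4 ≤ 2+2=4  ✓
parity: l₁+l₂+l₃ = 8 is even  ✓

none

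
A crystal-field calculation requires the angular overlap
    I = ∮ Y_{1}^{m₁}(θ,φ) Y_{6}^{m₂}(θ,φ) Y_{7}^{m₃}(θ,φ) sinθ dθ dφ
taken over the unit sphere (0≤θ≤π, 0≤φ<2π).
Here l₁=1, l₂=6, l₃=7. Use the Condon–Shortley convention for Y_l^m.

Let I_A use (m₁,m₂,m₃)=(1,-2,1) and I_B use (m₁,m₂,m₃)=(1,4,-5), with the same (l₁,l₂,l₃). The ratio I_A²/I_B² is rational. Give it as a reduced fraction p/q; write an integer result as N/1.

5/22

l's match ⇒ only the (l;m) 3-j factors differ between A and B.
A: triangle coeff Δ(1,6,7) = 1/1365; Σ_t [0,0]: t=0:+1/1935360 = 1/1935360; (3j)²=1/91 [(1 6 7; 1 -2 1)], sign=+1
B: triangle coeff Δ(1,6,7) = 1/1365; Σ_t [0,0]: t=0:+1/14515200 = 1/14515200; (3j)²=22/455 [(1 6 7; 1 4 -5)], sign=+1
I_A²/I_B² = (1/91)/(22/455) = 5/22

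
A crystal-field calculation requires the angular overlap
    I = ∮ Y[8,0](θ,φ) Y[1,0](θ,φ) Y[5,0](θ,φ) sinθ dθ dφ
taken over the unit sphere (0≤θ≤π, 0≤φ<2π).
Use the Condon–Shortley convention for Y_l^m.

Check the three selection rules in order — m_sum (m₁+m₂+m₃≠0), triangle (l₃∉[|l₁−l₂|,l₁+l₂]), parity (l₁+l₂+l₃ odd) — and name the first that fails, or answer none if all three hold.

m₁+m₂+m₃ = 0 + 0 + 0 = 0  ✓
triangle: |8−1|=7 ≤ l₃=5 ≤ 8+1=9  ✗
parity: l₁+l₂+l₃ = 14 is even

triangle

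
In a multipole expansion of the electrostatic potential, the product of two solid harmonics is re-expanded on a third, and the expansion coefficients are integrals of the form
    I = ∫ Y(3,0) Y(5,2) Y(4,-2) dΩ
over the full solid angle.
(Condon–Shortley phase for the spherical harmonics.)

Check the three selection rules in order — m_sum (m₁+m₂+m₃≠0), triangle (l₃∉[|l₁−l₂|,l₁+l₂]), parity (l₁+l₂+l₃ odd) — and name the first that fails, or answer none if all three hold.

Σmᵢ = 0  ✓
l₃∈[|l₁−l₂|,l₁+l₂]=[2,8], have l₃=4  ✓
Σlᵢ = 12 ⇒ even  ✓

none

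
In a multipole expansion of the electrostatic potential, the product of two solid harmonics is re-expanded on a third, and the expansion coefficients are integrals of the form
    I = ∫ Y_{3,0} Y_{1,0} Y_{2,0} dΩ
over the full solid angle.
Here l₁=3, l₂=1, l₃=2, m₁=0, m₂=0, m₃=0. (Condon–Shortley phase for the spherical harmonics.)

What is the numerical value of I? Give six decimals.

m-sum 0 ✓  L=6 even ✓  2≤2≤4 ✓
Π(2lᵢ+1) = 7×3×5 = 105
triangle coeff Δ(3,1,2) = 1/105
Σ_t [1,1]: t=1:−1/4 = -1/4
(3j)²=3/35 [(3 1 2; 0 0 0)], sign=-1
(m-triple is (0,0,0) — same symbol as above.)
⇒ 4πI² = 27/35
I = (+1)√(27/35/(4π)) = 0.24776670

0.247767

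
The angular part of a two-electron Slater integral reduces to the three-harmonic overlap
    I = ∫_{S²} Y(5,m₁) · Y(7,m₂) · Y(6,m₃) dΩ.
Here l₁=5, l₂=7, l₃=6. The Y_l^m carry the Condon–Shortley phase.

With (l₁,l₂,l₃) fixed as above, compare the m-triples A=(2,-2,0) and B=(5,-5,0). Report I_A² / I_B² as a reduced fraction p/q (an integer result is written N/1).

27/220

l's match ⇒ only the (l;m) 3-j factors differ between A and B.
A: triangle coeff Δ(5,7,6) = 1/174594420; Σ_t [0,3]: t=0:+1/3110400 t=1:−1/276480 t=2:+1/207360 t=3:−1/1244160 = 1/1382400; (3j)²=189/92378 [(5 7 6; 2 -2 0)], sign=+1
B: triangle coeff Δ(5,7,6) = 1/174594420; Σ_t [0,0]: t=0:+1/24883200 = 1/24883200; (3j)²=70/4199 [(5 7 6; 5 -5 0)], sign=+1
I_A²/I_B² = (189/92378)/(70/4199) = 27/220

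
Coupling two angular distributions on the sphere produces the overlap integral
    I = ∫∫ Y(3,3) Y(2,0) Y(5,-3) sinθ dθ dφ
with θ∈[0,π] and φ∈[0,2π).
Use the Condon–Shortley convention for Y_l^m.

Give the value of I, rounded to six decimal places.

-0.126792

Checks pass: Σm=0; 10 even; l₃=5∈[1,5].
(2·3+1)(2·2+1)(2·5+1) = 385
Δ: 0! 6! 4! / 11! → 1/2310
sum: t=0:+1/144 = 1/144
3j²(3 2 5; 0 0 0) = Δ·Π!·Σ² = 10/231  (sign -1)
sum: t=0:+1/2880 = 1/2880
3j²(3 2 5; 3 0 -3) = Δ·Π!·Σ² = 2/165  (sign +1)
combine: 4πI² = 385·10/231·2/165 = 20/99
take √, sign -1: I = -0.12679218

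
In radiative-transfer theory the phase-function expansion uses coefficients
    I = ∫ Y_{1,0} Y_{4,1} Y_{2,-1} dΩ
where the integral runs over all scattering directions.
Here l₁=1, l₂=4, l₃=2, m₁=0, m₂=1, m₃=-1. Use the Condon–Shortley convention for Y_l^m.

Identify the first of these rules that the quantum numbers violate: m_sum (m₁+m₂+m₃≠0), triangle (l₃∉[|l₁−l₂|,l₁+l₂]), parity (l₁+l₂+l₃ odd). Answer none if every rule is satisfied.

triangle

m₁+m₂+m₃ = 0 + 1 − 1 = 0  ✓
triangle: |1−4|=3 ≤ l₃=2 ≤ 1+4=5  ✗
parity: l₁+l₂+l₃ = 7 is odd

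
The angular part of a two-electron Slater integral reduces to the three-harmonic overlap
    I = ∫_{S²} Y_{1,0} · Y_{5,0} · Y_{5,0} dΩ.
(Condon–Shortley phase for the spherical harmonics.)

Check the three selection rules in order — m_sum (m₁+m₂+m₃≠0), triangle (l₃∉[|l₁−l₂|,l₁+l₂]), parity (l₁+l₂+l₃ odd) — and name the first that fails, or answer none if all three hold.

parity

m₁+m₂+m₃ = 0 + 0 + 0 = 0  ✓
triangle: |1−5|=4 ≤ l₃=5 ≤ 1+5=6  ✓
parity: l₁+l₂+l₃ = 11 is odd  ✗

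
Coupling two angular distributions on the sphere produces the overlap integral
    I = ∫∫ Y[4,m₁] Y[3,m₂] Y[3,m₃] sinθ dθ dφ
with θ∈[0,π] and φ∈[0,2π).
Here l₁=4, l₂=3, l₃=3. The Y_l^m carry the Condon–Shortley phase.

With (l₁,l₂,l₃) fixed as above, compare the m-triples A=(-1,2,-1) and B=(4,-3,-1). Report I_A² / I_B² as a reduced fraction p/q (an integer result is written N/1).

16/21

Shared (l₁,l₂,l₃)=(4,3,3): N and (l;000)² cancel in I_A²/I_B².
A: Δ = 4!·4!·2!/11! = 1/34650; Racah Σ t=3..4: t=3:−1/48 t=4:+1/144 = -1/72; ⇒ 3j(4 3 3; -1 2 -1)² = 16/693, sgn -1
B: Δ = 4!·4!·2!/11! = 1/34650; Racah Σ t=0..0: t=0:+1/1152 = 1/1152; ⇒ 3j(4 3 3; 4 -3 -1)² = 1/33, sgn +1
I_A²/I_B² = (16/693)/(1/33) = 16/21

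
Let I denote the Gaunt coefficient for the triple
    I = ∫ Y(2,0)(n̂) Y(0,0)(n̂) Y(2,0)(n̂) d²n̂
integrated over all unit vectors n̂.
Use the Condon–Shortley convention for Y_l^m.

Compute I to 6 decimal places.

0.282095

Rules hold: Σm=0, L=4 even, 2≤2≤2.
N = 5·1·5 = 25
Δ = 0!·4!·0!/5! = 1/5
Racah Σ t=0..0: t=0:+1/4 = 1/4
⇒ 3j(2 0 2; 0 0 0)² = 1/5, sgn +1
(m-triple is (0,0,0) — same symbol as above.)
4πI² = N·(3j₀)²·(3jₘ)² = 1/1
I = +1·√(1/4π) = 0.28209479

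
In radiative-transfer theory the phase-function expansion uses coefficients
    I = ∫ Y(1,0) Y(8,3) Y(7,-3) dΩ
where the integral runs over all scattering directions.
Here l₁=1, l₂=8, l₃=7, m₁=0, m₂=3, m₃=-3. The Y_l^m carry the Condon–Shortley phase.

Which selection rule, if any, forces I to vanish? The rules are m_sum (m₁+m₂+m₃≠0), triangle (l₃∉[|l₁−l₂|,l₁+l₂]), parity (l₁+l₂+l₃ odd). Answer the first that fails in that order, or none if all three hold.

none

Σmᵢ = 0  ✓
l₃∈[|l₁−l₂|,l₁+l₂]=[7,9], have l₃=7  ✓
Σlᵢ = 16 ⇒ even  ✓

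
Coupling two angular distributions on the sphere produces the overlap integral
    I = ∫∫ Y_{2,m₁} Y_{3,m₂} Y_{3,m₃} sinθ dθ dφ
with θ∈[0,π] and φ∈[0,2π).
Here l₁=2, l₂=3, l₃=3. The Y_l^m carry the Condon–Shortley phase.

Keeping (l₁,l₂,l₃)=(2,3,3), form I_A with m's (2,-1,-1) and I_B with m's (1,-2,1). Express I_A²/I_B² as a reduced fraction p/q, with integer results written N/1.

8/5

Shared (l₁,l₂,l₃)=(2,3,3): N and (l;000)² cancel in I_A²/I_B².
A: Δ = 2!·2!·4!/9! = 1/3780; Racah Σ t=0..0: t=0:+1/16 = 1/16; ⇒ 3j(2 3 3; 2 -1 -1)² = 2/35, sgn +1
B: Δ = 2!·2!·4!/9! = 1/3780; Racah Σ t=0..1: t=0:+1/12 t=1:−1/48 = 1/16; ⇒ 3j(2 3 3; 1 -2 1)² = 1/28, sgn +1
I_A²/I_B² = (2/35)/(1/28) = 8/5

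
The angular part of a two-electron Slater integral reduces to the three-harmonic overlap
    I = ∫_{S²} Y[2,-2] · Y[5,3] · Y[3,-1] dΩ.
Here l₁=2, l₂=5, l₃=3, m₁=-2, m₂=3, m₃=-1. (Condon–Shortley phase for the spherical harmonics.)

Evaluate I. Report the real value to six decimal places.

-0.200476

Rules hold: Σm=0, L=10 even, 3≤3≤7.
N = 5·11·7 = 385
Δ = 4!·0!·6!/11! = 1/2310
Racah Σ t=2..2: t=2:+1/144 = 1/144
⇒ 3j(2 5 3; 0 0 0)² = 10/231, sgn -1
Racah Σ t=4..4: t=4:+1/1152 = 1/1152
⇒ 3j(2 5 3; -2 3 -1)² = 1/33, sgn +1
4πI² = N·(3j₀)²·(3jₘ)² = 50/99
I = -1·√(0.505051/4π) = -0.20047604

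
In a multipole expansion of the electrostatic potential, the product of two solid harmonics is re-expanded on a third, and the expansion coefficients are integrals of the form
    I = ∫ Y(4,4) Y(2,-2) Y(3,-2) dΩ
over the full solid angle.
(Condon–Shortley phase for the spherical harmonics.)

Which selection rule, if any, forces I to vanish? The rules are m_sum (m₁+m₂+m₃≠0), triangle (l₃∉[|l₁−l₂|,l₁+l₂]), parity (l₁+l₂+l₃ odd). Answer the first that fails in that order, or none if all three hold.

Σmᵢ = 0  ✓
l₃∈[|l₁−l₂|,l₁+l₂]=[2,6], have l₃=3  ✓
Σlᵢ = 9 ⇒ odd  ✗

parity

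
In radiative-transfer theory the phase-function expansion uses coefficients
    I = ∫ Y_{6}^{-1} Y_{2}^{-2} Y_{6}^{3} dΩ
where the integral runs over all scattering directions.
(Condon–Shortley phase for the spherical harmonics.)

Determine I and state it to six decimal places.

Checks pass: Σm=0; 14 even; l₃=6∈[4,8].
(2·6+1)(2·2+1)(2·6+1) = 845
Δ: 2! 10! 2! / 15! → 1/90090
sum: t=0:+1/69120 t=1:−1/14400 t=2:+1/69120 = -7/172800
3j²(6 2 6; 0 0 0) = Δ·Π!·Σ² = 14/715  (sign -1)
sum: t=0:+1/120960 = 1/120960
3j²(6 2 6; -1 -2 3) = Δ·Π!·Σ² = 24/1001  (sign -1)
combine: 4πI² = 845·14/715·24/1001 = 48/121
take √, sign +1: I = 0.17767364

0.177674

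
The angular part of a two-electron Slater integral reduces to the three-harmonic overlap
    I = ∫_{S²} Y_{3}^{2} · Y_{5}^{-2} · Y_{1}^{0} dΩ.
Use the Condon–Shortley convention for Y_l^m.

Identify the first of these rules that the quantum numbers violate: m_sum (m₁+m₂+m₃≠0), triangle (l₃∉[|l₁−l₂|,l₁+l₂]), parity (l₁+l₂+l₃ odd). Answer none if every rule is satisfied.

triangle

Σmᵢ = 0  ✓
l₃∈[|l₁−l₂|,l₁+l₂]=[2,8], have l₃=1  ✗
Σlᵢ = 9 ⇒ odd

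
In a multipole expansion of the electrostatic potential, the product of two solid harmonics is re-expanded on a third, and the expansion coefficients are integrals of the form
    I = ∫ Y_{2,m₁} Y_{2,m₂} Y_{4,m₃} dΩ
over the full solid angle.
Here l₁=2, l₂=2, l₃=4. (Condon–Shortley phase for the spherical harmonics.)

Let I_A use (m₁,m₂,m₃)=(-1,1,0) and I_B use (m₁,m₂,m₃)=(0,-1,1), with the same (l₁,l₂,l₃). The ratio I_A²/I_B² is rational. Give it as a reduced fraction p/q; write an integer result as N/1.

l's match ⇒ only the (l;m) 3-j factors differ between A and B.
A: triangle coeff Δ(2,2,4) = 1/630; Σ_t [0,0]: t=0:+1/36 = 1/36; (3j)²=8/315 [(2 2 4; -1 1 0)], sign=+1
B: triangle coeff Δ(2,2,4) = 1/630; Σ_t [0,0]: t=0:+1/24 = 1/24; (3j)²=1/21 [(2 2 4; 0 -1 1)], sign=-1
I_A²/I_B² = (8/315)/(1/21) = 8/15

8/15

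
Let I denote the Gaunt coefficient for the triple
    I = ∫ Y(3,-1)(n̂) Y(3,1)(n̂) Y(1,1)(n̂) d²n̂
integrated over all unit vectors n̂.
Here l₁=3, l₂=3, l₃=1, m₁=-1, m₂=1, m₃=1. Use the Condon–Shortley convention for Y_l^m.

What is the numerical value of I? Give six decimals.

0.000000

Σmᵢ = 1 ≠ 0, so the φ-integral vanishes; I = 0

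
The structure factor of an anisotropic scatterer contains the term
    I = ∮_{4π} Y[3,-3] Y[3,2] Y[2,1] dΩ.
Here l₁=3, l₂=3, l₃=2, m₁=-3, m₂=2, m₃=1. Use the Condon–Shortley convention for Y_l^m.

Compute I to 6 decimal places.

m-sum 0 ✓  L=8 even ✓  0≤2≤6 ✓
Π(2lᵢ+1) = 7×7×5 = 245
triangle coeff Δ(3,3,2) = 1/3780
Σ_t [1,3]: t=1:−1/24 t=2:+1/4 t=3:−1/24 = 1/6
(3j)²=4/105 [(3 3 2; 0 0 0)], sign=+1
Σ_t [4,4]: t=4:+1/48 = 1/48
(3j)²=5/84 [(3 3 2; -3 2 1)], sign=-1
⇒ 4πI² = 5/9
I = (-1)√(5/9/(4π)) = -0.21026104

-0.210261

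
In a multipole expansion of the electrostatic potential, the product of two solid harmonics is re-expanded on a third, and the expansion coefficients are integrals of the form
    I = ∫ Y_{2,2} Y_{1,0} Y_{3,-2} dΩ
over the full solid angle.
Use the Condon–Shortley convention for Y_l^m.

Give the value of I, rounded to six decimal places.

Checks pass: Σm=0; 6 even; l₃=3∈[1,3].
(2·2+1)(2·1+1)(2·3+1) = 105
Δ: 0! 4! 2! / 7! → 1/105
sum: t=0:+1/4 = 1/4
3j²(2 1 3; 0 0 0) = Δ·Π!·Σ² = 3/35  (sign -1)
sum: t=0:+1/24 = 1/24
3j²(2 1 3; 2 0 -2) = Δ·Π!·Σ² = 1/21  (sign -1)
combine: 4πI² = 105·3/35·1/21 = 3/7
take √, sign +1: I = 0.18467439

0.184674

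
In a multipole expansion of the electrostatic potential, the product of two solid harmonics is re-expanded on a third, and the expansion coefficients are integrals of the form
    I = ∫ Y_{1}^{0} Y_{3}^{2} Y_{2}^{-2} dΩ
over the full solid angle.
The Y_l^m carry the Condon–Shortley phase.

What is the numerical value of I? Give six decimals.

0.184674

Checks pass: Σm=0; 6 even; l₃=2∈[2,4].
(2·1+1)(2·3+1)(2·2+1) = 105
Δ: 2! 0! 4! / 7! → 1/105
sum: t=1:−1/4 = -1/4
3j²(1 3 2; 0 0 0) = Δ·Π!·Σ² = 3/35  (sign -1)
sum: t=1:−1/24 = -1/24
3j²(1 3 2; 0 2 -2) = Δ·Π!·Σ² = 1/21  (sign -1)
combine: 4πI² = 105·3/35·1/21 = 3/7
take √, sign +1: I = 0.18467439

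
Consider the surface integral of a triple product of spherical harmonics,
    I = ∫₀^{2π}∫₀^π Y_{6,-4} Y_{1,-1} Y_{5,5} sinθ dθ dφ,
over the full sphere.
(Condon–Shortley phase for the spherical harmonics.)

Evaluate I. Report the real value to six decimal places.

Rules hold: Σm=0, L=12 even, 5≤5≤7.
N = 13·3·11 = 429
Δ = 2!·10!·0!/13! = 1/858
Racah Σ t=1..1: t=1:−1/14400 = -1/14400
⇒ 3j(6 1 5; 0 0 0)² = 6/143, sgn +1
Racah Σ t=0..0: t=0:+1/7257600 = 1/7257600
⇒ 3j(6 1 5; -4 -1 5)² = 1/858, sgn +1
4πI² = N·(3j₀)²·(3jₘ)² = 3/143
I = +1·√(0.020979/4π) = 0.04085899

0.040859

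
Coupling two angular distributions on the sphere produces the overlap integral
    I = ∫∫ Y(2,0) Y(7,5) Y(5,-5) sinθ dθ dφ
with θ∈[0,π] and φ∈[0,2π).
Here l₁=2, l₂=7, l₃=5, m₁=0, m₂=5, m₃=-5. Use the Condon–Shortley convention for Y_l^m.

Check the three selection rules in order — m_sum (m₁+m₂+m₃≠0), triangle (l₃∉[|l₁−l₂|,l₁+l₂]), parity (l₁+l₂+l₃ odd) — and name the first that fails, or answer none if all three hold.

Σmᵢ = 0  ✓
l₃∈[|l₁−l₂|,l₁+l₂]=[5,9], have l₃=5  ✓
Σlᵢ = 14 ⇒ even  ✓

none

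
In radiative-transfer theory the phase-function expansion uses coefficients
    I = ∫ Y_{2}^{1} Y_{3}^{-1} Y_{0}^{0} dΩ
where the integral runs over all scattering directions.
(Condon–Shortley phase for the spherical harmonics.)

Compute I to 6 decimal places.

l₃=0 ∉ [1,5] — triangle fails ⇒ I = 0

0.000000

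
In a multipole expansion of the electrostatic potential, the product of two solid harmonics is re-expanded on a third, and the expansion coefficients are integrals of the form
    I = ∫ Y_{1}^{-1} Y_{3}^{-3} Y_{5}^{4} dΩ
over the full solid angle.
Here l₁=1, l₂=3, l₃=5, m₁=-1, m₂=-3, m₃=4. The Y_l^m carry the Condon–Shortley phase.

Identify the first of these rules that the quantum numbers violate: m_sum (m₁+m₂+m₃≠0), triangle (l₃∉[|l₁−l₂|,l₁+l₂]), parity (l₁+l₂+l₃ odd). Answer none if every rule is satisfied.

triangle

azimuthal sum: -1 − 3 + 4 = 0  ✓
2 ≤ 5 ≤ 4 (triangle on l)  ✗
L = 1 + 3 + 5 = 9 (odd)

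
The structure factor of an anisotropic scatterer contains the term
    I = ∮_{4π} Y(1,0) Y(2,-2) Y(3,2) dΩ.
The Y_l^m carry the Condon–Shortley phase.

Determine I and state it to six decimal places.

0.184674

Checks pass: Σm=0; 6 even; l₃=3∈[1,3].
(2·1+1)(2·2+1)(2·3+1) = 105
Δ: 0! 2! 4! / 7! → 1/105
sum: t=0:+1/4 = 1/4
3j²(1 2 3; 0 0 0) = Δ·Π!·Σ² = 3/35  (sign -1)
sum: t=0:+1/24 = 1/24
3j²(1 2 3; 0 -2 2) = Δ·Π!·Σ² = 1/21  (sign -1)
combine: 4πI² = 105·3/35·1/21 = 3/7
take √, sign +1: I = 0.18467439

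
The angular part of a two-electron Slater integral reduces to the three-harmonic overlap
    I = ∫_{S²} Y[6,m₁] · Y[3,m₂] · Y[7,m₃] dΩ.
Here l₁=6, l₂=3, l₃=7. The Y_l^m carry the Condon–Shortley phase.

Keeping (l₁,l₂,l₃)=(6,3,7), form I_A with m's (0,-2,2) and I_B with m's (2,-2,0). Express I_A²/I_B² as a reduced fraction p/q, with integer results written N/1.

Same 6,3,7: normalisation and zero-m 3j drop out of the ratio.
A: Δ: 2! 10! 4! / 17! → 1/2042040; sum: t=0:+1/207360 t=1:−1/345600 = 1/518400; 3j²(6 3 7; 0 -2 2) = Δ·Π!·Σ² = 12/2431  (sign -1)
B: Δ: 2! 10! 4! / 17! → 1/2042040; sum: t=0:+1/207360 t=1:−1/725760 = 1/290304; 3j²(6 3 7; 2 -2 0) = Δ·Π!·Σ² = 125/7293  (sign -1)
I_A²/I_B² = (12/2431)/(125/7293) = 36/125

36/125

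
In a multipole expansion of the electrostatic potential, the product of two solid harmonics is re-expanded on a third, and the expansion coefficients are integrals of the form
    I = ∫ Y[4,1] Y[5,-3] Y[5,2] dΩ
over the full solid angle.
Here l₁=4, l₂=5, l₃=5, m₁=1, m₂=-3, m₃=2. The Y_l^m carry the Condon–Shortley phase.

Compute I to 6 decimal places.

-0.118854

Rules hold: Σm=0, L=14 even, 1≤5≤9.
N = 9·11·11 = 1089
Δ = 4!·4!·6!/15! = 1/3153150
Racah Σ t=0..4: t=0:+1/69120 t=1:−1/1728 t=2:+1/576 t=3:−1/1728 t=4:+1/69120 = 7/11520
⇒ 3j(4 5 5; 0 0 0)² = 2/143, sgn -1
Racah Σ t=0..2: t=0:+1/6912 t=1:−1/2880 t=2:+1/17280 = -1/6912
⇒ 3j(4 5 5; 1 -3 2)² = 5/429, sgn +1
4πI² = N·(3j₀)²·(3jₘ)² = 30/169
I = -1·√(0.177515/4π) = -0.11885360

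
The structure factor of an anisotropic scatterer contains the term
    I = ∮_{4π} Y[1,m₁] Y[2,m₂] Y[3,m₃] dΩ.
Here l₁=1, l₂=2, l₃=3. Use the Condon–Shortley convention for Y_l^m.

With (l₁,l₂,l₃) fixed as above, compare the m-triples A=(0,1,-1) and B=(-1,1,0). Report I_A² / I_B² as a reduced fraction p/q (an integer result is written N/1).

8/3

Same 1,2,3: normalisation and zero-m 3j drop out of the ratio.
A: Δ: 0! 2! 4! / 7! → 1/105; sum: t=0:+1/6 = 1/6; 3j²(1 2 3; 0 1 -1) = Δ·Π!·Σ² = 8/105  (sign +1)
B: Δ: 0! 2! 4! / 7! → 1/105; sum: t=0:+1/12 = 1/12; 3j²(1 2 3; -1 1 0) = Δ·Π!·Σ² = 1/35  (sign -1)
I_A²/I_B² = (8/105)/(1/35) = 8/3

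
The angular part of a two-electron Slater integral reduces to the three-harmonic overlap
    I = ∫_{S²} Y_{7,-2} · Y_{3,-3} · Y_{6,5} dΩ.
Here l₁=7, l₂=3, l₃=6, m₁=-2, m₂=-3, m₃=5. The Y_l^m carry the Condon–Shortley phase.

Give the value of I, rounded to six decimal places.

m-sum 0 ✓  L=16 even ✓  4≤6≤10 ✓
Π(2lᵢ+1) = 15×7×13 = 1365
triangle coeff Δ(7,3,6) = 1/2042040
Σ_t [1,3]: t=1:−1/207360 t=2:+1/57600 t=3:−1/207360 = 1/129600
(3j)²=168/12155 [(7 3 6; 0 0 0)], sign=+1
Σ_t [0,0]: t=0:+1/17418240 = 1/17418240
(3j)²=25/12376 [(7 3 6; -2 -3 5)], sign=-1
⇒ 4πI² = 1575/41327
I = (-1)√(1575/41327/(4π)) = -0.05507042

-0.055070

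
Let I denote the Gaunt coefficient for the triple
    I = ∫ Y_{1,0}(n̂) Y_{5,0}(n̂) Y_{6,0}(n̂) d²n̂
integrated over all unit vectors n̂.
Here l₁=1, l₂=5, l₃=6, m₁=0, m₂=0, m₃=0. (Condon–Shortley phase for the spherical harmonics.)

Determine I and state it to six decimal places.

0.245154

Checks pass: Σm=0; 12 even; l₃=6∈[4,6].
(2·1+1)(2·5+1)(2·6+1) = 429
Δ: 0! 2! 10! / 13! → 1/858
sum: t=0:+1/14400 = 1/14400
3j²(1 5 6; 0 0 0) = Δ·Π!·Σ² = 6/143  (sign +1)
(m-triple is (0,0,0) — same symbol as above.)
combine: 4πI² = 429·6/143·6/143 = 108/143
take √, sign +1: I = 0.24515397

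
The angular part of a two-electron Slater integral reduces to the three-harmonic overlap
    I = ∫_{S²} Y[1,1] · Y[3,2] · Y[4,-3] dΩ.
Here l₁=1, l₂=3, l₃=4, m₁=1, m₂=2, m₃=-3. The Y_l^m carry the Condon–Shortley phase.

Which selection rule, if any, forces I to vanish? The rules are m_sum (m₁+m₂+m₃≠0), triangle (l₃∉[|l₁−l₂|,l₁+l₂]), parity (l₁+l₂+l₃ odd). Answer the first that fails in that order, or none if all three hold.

azimuthal sum: 1 + 2 − 3 = 0  ✓
2 ≤ 4 ≤ 4 (triangle on l)  ✓
L = 1 + 3 + 4 = 8 (even)  ✓

none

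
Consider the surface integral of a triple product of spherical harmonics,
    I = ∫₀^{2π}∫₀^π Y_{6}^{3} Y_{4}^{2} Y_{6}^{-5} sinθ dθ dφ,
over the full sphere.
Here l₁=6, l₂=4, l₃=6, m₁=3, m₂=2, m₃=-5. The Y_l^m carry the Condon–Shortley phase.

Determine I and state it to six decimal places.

-0.147064

Rules hold: Σm=0, L=16 even, 2≤6≤10.
N = 13·9·13 = 1521
Δ = 4!·8!·4!/17! = 1/15315300
Racah Σ t=0..4: t=0:+1/829440 t=1:−1/25920 t=2:+1/9216 t=3:−1/25920 t=4:+1/829440 = 7/207360
⇒ 3j(6 4 6; 0 0 0)² = 28/2431, sgn +1
Racah Σ t=2..3: t=2:+1/483840 t=3:−1/1451520 = 1/725760
⇒ 3j(6 4 6; 3 2 -5)² = 24/1547, sgn -1
4πI² = N·(3j₀)²·(3jₘ)² = 864/3179
I = -1·√(0.271784/4π) = -0.14706410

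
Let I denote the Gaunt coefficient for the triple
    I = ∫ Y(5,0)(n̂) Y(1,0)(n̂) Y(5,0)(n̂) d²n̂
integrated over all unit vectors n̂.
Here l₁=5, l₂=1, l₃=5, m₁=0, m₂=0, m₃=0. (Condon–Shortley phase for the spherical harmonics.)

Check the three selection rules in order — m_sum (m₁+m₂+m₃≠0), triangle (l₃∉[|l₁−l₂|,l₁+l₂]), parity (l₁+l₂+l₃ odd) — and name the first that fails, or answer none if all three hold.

parity

azimuthal sum: 0 + 0 + 0 = 0  ✓
4 ≤ 5 ≤ 6 (triangle on l)  ✓
L = 5 + 1 + 5 = 11 (odd)  ✗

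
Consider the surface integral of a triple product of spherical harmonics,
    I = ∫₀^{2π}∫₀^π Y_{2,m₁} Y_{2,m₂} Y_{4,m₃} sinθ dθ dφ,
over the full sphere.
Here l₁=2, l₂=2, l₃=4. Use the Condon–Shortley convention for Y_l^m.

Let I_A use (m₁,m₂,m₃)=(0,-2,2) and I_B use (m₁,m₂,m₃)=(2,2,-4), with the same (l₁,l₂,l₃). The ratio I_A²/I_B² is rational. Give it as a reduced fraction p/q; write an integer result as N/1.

l's match ⇒ only the (l;m) 3-j factors differ between A and B.
A: triangle coeff Δ(2,2,4) = 1/630; Σ_t [0,0]: t=0:+1/96 = 1/96; (3j)²=1/42 [(2 2 4; 0 -2 2)], sign=+1
B: triangle coeff Δ(2,2,4) = 1/630; Σ_t [0,0]: t=0:+1/576 = 1/576; (3j)²=1/9 [(2 2 4; 2 2 -4)], sign=+1
I_A²/I_B² = (1/42)/(1/9) = 3/14

3/14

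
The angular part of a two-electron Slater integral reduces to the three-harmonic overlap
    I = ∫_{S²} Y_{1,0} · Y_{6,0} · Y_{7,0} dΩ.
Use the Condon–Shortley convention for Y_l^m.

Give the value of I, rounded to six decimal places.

0.244927

Rules hold: Σm=0, L=14 even, 5≤7≤7.
N = 3·13·15 = 585
Δ = 0!·2!·12!/15! = 1/1365
Racah Σ t=0..0: t=0:+1/518400 = 1/518400
⇒ 3j(1 6 7; 0 0 0)² = 7/195, sgn -1
(m-triple is (0,0,0) — same symbol as above.)
4πI² = N·(3j₀)²·(3jₘ)² = 49/65
I = +1·√(0.753846/4π) = 0.24492687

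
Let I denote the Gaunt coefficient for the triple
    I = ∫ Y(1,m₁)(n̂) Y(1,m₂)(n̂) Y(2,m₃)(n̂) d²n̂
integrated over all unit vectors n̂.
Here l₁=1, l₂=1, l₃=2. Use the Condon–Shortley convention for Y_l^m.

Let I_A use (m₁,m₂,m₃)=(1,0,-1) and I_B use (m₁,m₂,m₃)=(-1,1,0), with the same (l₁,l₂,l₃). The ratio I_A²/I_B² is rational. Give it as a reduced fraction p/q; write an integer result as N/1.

Shared (l₁,l₂,l₃)=(1,1,2): N and (l;000)² cancel in I_A²/I_B².
A: Δ = 0!·2!·2!/5! = 1/30; Racah Σ t=0..0: t=0:+1/2 = 1/2; ⇒ 3j(1 1 2; 1 0 -1)² = 1/10, sgn -1
B: Δ = 0!·2!·2!/5! = 1/30; Racah Σ t=0..0: t=0:+1/4 = 1/4; ⇒ 3j(1 1 2; -1 1 0)² = 1/30, sgn +1
I_A²/I_B² = (1/10)/(1/30) = 3/1

3/1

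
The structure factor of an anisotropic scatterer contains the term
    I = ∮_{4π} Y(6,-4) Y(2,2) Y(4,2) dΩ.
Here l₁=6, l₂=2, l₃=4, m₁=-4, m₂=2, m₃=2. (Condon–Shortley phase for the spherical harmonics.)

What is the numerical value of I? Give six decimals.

0.230476

m-sum 0 ✓  L=12 even ✓  4≤4≤8 ✓
Π(2lᵢ+1) = 13×5×9 = 585
triangle coeff Δ(6,2,4) = 1/6435
Σ_t [2,2]: t=2:+1/2304 = 1/2304
(3j)²=5/143 [(6 2 4; 0 0 0)], sign=+1
Σ_t [4,4]: t=4:+1/34560 = 1/34560
(3j)²=14/429 [(6 2 4; -4 2 2)], sign=+1
⇒ 4πI² = 1050/1573
I = (+1)√(1050/1573/(4π)) = 0.23047581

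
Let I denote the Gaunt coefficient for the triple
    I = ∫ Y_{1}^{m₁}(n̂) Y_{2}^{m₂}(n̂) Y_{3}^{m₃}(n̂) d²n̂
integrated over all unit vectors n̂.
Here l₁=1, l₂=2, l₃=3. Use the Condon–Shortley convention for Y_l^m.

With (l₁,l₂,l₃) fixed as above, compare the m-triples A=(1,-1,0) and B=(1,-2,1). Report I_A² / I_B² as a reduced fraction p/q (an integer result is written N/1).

3/1

Shared (l₁,l₂,l₃)=(1,2,3): N and (l;000)² cancel in I_A²/I_B².
A: Δ = 0!·2!·4!/7! = 1/105; Racah Σ t=0..0: t=0:+1/12 = 1/12; ⇒ 3j(1 2 3; 1 -1 0)² = 1/35, sgn -1
B: Δ = 0!·2!·4!/7! = 1/105; Racah Σ t=0..0: t=0:+1/48 = 1/48; ⇒ 3j(1 2 3; 1 -2 1)² = 1/105, sgn +1
I_A²/I_B² = (1/35)/(1/105) = 3/1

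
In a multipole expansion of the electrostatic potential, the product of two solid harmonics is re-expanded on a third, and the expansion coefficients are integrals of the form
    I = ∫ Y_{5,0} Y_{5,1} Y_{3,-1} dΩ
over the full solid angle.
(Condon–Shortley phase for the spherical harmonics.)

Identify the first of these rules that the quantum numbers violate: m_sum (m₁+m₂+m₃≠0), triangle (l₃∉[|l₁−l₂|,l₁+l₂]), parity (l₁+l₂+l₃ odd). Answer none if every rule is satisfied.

Σmᵢ = 0  ✓
l₃∈[|l₁−l₂|,l₁+l₂]=[0,10], have l₃=3  ✓
Σlᵢ = 13 ⇒ odd  ✗

parity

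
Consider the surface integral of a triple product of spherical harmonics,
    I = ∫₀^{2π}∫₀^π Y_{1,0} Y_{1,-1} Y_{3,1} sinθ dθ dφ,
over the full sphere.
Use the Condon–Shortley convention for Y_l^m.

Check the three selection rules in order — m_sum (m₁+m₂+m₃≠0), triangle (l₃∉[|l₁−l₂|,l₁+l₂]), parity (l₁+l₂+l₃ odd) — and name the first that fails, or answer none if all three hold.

triangle

Σmᵢ = 0  ✓
l₃∈[|l₁−l₂|,l₁+l₂]=[0,2], have l₃=3  ✗
Σlᵢ = 5 ⇒ odd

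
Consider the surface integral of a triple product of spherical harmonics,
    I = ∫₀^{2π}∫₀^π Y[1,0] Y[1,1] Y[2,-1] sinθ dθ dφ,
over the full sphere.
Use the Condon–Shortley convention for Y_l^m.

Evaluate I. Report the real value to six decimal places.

-0.218510

m-sum 0 ✓  L=4 even ✓  0≤2≤2 ✓
Π(2lᵢ+1) = 3×3×5 = 45
triangle coeff Δ(1,1,2) = 1/30
Σ_t [0,0]: t=0:+1/1 = 1/1
(3j)²=2/15 [(1 1 2; 0 0 0)], sign=+1
Σ_t [0,0]: t=0:+1/2 = 1/2
(3j)²=1/10 [(1 1 2; 0 1 -1)], sign=-1
⇒ 4πI² = 3/5
I = (-1)√(3/5/(4π)) = -0.21850969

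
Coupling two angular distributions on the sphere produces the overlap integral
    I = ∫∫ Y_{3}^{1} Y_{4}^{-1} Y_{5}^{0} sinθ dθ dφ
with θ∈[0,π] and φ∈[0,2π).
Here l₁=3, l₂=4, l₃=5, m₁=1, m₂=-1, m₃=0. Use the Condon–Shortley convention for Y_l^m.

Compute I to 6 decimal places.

-0.009577

m-sum 0 ✓  L=12 even ✓  1≤5≤7 ✓
Π(2lᵢ+1) = 7×9×11 = 693
triangle coeff Δ(3,4,5) = 1/180180
Σ_t [0,2]: t=0:+1/576 t=1:−1/144 t=2:+1/576 = -1/288
(3j)²=20/1001 [(3 4 5; 0 0 0)], sign=+1
Σ_t [0,2]: t=0:+1/288 t=1:−1/288 t=2:+1/5760 = 1/5760
(3j)²=1/12012 [(3 4 5; 1 -1 0)], sign=-1
⇒ 4πI² = 15/13013
I = (-1)√(15/13013/(4π)) = -0.00957750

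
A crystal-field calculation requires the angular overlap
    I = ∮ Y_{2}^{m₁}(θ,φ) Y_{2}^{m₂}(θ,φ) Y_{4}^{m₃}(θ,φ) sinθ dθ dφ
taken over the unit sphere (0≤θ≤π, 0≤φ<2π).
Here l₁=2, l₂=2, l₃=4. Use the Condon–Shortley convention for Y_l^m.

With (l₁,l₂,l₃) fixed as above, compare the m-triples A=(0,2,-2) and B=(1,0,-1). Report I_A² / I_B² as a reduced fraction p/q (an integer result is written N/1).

1/2

Shared (l₁,l₂,l₃)=(2,2,4): N and (l;000)² cancel in I_A²/I_B².
A: Δ = 0!·4!·4!/9! = 1/630; Racah Σ t=0..0: t=0:+1/96 = 1/96; ⇒ 3j(2 2 4; 0 2 -2)² = 1/42, sgn +1
B: Δ = 0!·4!·4!/9! = 1/630; Racah Σ t=0..0: t=0:+1/24 = 1/24; ⇒ 3j(2 2 4; 1 0 -1)² = 1/21, sgn -1
I_A²/I_B² = (1/42)/(1/21) = 1/2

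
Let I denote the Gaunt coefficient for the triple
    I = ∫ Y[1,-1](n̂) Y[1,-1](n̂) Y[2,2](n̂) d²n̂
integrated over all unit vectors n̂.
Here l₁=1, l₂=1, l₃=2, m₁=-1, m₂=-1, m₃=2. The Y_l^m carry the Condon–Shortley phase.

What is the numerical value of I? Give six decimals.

Checks pass: Σm=0; 4 even; l₃=2∈[0,2].
(2·1+1)(2·1+1)(2·2+1) = 45
Δ: 0! 2! 2! / 5! → 1/30
sum: t=0:+1/1 = 1/1
3j²(1 1 2; 0 0 0) = Δ·Π!·Σ² = 2/15  (sign +1)
sum: t=0:+1/4 = 1/4
3j²(1 1 2; -1 -1 2) = Δ·Π!·Σ² = 1/5  (sign +1)
combine: 4πI² = 45·2/15·1/5 = 6/5
take √, sign +1: I = 0.30901936

0.309019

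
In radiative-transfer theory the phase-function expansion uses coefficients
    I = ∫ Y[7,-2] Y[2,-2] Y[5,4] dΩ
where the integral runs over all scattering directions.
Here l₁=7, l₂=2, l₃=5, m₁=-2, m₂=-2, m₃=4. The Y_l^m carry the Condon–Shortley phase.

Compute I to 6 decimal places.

Checks pass: Σm=0; 14 even; l₃=5∈[5,9].
(2·7+1)(2·2+1)(2·5+1) = 825
Δ: 4! 10! 0! / 15! → 1/15015
sum: t=2:+1/57600 = 1/57600
3j²(7 2 5; 0 0 0) = Δ·Π!·Σ² = 21/715  (sign -1)
sum: t=0:+1/8709120 = 1/8709120
3j²(7 2 5; -2 -2 4) = Δ·Π!·Σ² = 1/3003  (sign -1)
combine: 4πI² = 825·21/715·1/3003 = 15/1859
take √, sign +1: I = 0.02533967

0.025340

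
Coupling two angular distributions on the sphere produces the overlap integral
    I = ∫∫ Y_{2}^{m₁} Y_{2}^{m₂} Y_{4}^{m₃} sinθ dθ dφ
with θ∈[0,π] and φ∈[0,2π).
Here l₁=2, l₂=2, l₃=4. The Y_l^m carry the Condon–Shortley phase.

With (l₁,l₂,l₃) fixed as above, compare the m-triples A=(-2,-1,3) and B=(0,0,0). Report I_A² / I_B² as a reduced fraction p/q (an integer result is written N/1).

Same 2,2,4: normalisation and zero-m 3j drop out of the ratio.
A: Δ: 0! 4! 4! / 9! → 1/630; sum: t=0:+1/144 = 1/144; 3j²(2 2 4; -2 -1 3) = Δ·Π!·Σ² = 1/18  (sign -1)
B: Δ: 0! 4! 4! / 9! → 1/630; sum: t=0:+1/16 = 1/16; 3j²(2 2 4; 0 0 0) = Δ·Π!·Σ² = 2/35  (sign +1)
I_A²/I_B² = (1/18)/(2/35) = 35/36

35/36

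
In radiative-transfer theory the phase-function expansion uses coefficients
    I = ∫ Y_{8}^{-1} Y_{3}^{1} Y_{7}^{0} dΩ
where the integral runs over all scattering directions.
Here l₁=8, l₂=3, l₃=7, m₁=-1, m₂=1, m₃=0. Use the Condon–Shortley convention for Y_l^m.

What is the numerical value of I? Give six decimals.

Rules hold: Σm=0, L=18 even, 5≤7≤11.
N = 17·7·15 = 1785
Δ = 4!·12!·2!/19! = 1/5290740
Racah Σ t=1..3: t=1:−1/7257600 t=2:+1/2073600 t=3:−1/7257600 = 1/4838400
⇒ 3j(8 3 7; 0 0 0)² = 252/20995, sgn -1
Racah Σ t=2..4: t=2:+1/4838400 t=3:−1/3110400 t=4:+1/29030400 = -1/12441600
⇒ 3j(8 3 7; -1 1 0)² = 343/125970, sgn +1
4πI² = N·(3j₀)²·(3jₘ)² = 302526/5185765
I = -1·√(0.0583378/4π) = -0.06813496

-0.068135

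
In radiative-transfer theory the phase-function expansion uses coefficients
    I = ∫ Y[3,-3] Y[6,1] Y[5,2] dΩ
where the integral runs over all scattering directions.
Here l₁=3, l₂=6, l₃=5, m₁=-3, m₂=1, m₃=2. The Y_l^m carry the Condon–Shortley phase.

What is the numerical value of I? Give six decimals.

0.145631

Rules hold: Σm=0, L=14 even, 3≤5≤9.
N = 7·13·11 = 1001
Δ = 4!·2!·8!/15! = 1/675675
Racah Σ t=1..3: t=1:−1/8640 t=2:+1/2304 t=3:−1/8640 = 7/34560
⇒ 3j(3 6 5; 0 0 0)² = 7/429, sgn -1
Racah Σ t=4..4: t=4:+1/34560 = 1/34560
⇒ 3j(3 6 5; -3 1 2)² = 7/429, sgn -1
4πI² = N·(3j₀)²·(3jₘ)² = 343/1287
I = +1·√(0.266511/4π) = 0.14563067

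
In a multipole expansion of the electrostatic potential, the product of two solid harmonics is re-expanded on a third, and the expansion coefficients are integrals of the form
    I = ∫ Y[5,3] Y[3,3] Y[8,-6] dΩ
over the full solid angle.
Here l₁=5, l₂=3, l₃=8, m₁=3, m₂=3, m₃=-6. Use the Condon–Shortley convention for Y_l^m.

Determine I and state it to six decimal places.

0.230069

Rules hold: Σm=0, L=16 even, 2≤8≤8.
N = 11·7·17 = 1309
Δ = 0!·10!·6!/17! = 1/136136
Racah Σ t=0..0: t=0:+1/518400 = 1/518400
⇒ 3j(5 3 8; 0 0 0)² = 56/2431, sgn +1
Racah Σ t=0..0: t=0:+1/58060800 = 1/58060800
⇒ 3j(5 3 8; 3 3 -6)² = 3/136, sgn +1
4πI² = N·(3j₀)²·(3jₘ)² = 147/221
I = +1·√(0.665158/4π) = 0.23006873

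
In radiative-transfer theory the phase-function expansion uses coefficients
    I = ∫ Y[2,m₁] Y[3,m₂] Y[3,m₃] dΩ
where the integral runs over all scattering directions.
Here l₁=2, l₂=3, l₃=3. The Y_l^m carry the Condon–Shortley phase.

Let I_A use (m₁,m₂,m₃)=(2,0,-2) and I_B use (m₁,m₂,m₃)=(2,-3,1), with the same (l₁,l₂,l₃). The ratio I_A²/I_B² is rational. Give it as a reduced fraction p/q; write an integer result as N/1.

Same 2,3,3: normalisation and zero-m 3j drop out of the ratio.
A: Δ: 2! 2! 4! / 9! → 1/3780; sum: t=0:+1/24 = 1/24; 3j²(2 3 3; 2 0 -2) = Δ·Π!·Σ² = 1/21  (sign -1)
B: Δ: 2! 2! 4! / 9! → 1/3780; sum: t=0:+1/96 = 1/96; 3j²(2 3 3; 2 -3 1) = Δ·Π!·Σ² = 1/42  (sign +1)
I_A²/I_B² = (1/21)/(1/42) = 2/1

2/1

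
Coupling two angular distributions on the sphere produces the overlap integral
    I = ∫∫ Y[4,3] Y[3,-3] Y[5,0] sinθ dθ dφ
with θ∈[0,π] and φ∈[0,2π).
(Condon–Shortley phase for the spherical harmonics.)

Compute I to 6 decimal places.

m-sum 0 ✓  L=12 even ✓  1≤5≤7 ✓
Π(2lᵢ+1) = 9×7×11 = 693
triangle coeff Δ(4,3,5) = 1/180180
Σ_t [0,2]: t=0:+1/576 t=1:−1/144 t=2:+1/576 = -1/288
(3j)²=20/1001 [(4 3 5; 0 0 0)], sign=+1
Σ_t [0,0]: t=0:+1/5760 = 1/5760
(3j)²=5/572 [(4 3 5; 3 -3 0)], sign=-1
⇒ 4πI² = 225/1859
I = (-1)√(225/1859/(4π)) = -0.09814013

-0.098140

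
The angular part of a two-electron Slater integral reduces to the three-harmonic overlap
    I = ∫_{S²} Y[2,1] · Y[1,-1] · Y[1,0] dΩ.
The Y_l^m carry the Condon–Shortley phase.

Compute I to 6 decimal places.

Checks pass: Σm=0; 4 even; l₃=1∈[1,3].
(2·2+1)(2·1+1)(2·1+1) = 45
Δ: 2! 2! 0! / 5! → 1/30
sum: t=1:−1/1 = -1/1
3j²(2 1 1; 0 0 0) = Δ·Π!·Σ² = 2/15  (sign +1)
sum: t=0:+1/2 = 1/2
3j²(2 1 1; 1 -1 0) = Δ·Π!·Σ² = 1/10  (sign -1)
combine: 4πI² = 45·2/15·1/10 = 3/5
take √, sign -1: I = -0.21850969

-0.218510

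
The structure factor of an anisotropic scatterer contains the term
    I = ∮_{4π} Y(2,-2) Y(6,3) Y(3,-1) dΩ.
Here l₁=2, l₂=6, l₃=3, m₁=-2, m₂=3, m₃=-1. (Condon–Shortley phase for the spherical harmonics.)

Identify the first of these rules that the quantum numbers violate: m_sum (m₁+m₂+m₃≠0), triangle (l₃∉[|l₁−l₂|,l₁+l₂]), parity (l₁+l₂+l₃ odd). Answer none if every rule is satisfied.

Σmᵢ = 0  ✓
l₃∈[|l₁−l₂|,l₁+l₂]=[4,8], have l₃=3  ✗
Σlᵢ = 11 ⇒ odd

triangle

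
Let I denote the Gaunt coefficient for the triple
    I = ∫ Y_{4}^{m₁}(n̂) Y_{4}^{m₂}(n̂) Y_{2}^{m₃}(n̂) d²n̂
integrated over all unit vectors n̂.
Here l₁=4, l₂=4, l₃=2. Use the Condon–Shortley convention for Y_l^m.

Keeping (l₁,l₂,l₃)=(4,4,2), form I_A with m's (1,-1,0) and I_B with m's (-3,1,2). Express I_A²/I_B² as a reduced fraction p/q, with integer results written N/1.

289/378

Shared (l₁,l₂,l₃)=(4,4,2): N and (l;000)² cancel in I_A²/I_B².
A: Δ = 6!·2!·2!/11! = 1/13860; Racah Σ t=1..3: t=1:−1/480 t=2:+1/48 t=3:−1/144 = 17/1440; ⇒ 3j(4 4 2; 1 -1 0)² = 289/13860, sgn +1
B: Δ = 6!·2!·2!/11! = 1/13860; Racah Σ t=5..5: t=5:−1/480 = -1/480; ⇒ 3j(4 4 2; -3 1 2)² = 3/110, sgn -1
I_A²/I_B² = (289/13860)/(3/110) = 289/378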